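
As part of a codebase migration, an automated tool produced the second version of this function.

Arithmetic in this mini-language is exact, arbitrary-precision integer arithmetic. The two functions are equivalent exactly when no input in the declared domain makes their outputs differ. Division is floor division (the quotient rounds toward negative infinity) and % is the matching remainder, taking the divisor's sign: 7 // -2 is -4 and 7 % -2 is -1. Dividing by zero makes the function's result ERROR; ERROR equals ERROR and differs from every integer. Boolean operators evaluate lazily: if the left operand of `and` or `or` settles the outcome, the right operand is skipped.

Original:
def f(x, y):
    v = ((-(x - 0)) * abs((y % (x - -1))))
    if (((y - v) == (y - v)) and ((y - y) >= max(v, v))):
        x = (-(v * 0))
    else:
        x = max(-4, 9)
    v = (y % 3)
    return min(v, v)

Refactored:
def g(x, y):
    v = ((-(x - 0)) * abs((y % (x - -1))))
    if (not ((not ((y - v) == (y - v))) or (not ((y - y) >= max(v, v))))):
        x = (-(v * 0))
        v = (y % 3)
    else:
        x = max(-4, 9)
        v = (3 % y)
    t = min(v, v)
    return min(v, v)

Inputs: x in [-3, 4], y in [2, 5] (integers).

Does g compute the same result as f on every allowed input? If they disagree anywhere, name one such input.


Take x=-3, y=5.
f: v := 3 | (((y - v) == (y - v)) and ((y - y) >= max(v, v))): false | x := 9 | v := 2 | result 2
g: v := 3 | (not ((not ((y - v) == (y - v))) or (not ((y - y) >= max(v, v))))): false | x := 9 | v := 3 | t := 3 | result 3
2 != 3, so the rewrite changes behavior.
verdict: not equivalent; witness: x=-3, y=5


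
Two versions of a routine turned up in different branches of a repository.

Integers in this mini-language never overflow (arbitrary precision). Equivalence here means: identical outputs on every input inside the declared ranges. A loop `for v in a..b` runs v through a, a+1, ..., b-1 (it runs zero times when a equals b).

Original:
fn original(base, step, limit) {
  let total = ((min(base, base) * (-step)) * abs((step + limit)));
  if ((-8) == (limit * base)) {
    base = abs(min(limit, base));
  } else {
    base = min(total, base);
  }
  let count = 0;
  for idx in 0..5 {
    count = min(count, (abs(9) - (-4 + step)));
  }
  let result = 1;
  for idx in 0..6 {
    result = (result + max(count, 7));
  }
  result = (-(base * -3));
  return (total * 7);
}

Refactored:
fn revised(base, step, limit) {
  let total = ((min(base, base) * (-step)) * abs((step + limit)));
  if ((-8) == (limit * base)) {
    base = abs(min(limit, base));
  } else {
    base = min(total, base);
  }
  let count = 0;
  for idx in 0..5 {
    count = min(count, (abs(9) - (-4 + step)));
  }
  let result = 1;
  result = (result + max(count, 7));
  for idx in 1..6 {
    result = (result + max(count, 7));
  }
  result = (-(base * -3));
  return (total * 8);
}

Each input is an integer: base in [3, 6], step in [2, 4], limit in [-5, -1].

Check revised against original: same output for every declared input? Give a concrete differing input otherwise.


These are not equivalent — on base=3, step=2, limit=-5 the outputs split (-126 vs -144).
original: total := -18 | ((-8) == (limit * base)): false | base := -18 | count := 0 | iter idx=0: | count := 0 | iter idx=1: | count := 0 | iter idx=2: | count := 0 | iter idx=3: | count := 0 | iter idx=4: | count := 0 | result := 1 | iter idx=0: | result := 8 | iter idx=1: | result := 15 | iter idx=2: | result := 22 | iter idx=3: | result := 29 | iter idx=4: | result := 36 | iter idx=5: | result := 43 | result := -54 | result -126
revised: total := -18 | ((-8) == (limit * base)): false | base := -18 | count := 0 | iter idx=0: | count := 0 | iter idx=1: | count := 0 | iter idx=2: | count := 0 | iter idx=3: | count := 0 | iter idx=4: | count := 0 | result := 1 | result := 8 | iter idx=1: | result := 15 | iter idx=2: | result := 22 | iter idx=3: | result := 29 | iter idx=4: | result := 36 | iter idx=5: | result := 43 | result := -54 | result -144
verdict: not equivalent; witness: base=3, step=2, limit=-5


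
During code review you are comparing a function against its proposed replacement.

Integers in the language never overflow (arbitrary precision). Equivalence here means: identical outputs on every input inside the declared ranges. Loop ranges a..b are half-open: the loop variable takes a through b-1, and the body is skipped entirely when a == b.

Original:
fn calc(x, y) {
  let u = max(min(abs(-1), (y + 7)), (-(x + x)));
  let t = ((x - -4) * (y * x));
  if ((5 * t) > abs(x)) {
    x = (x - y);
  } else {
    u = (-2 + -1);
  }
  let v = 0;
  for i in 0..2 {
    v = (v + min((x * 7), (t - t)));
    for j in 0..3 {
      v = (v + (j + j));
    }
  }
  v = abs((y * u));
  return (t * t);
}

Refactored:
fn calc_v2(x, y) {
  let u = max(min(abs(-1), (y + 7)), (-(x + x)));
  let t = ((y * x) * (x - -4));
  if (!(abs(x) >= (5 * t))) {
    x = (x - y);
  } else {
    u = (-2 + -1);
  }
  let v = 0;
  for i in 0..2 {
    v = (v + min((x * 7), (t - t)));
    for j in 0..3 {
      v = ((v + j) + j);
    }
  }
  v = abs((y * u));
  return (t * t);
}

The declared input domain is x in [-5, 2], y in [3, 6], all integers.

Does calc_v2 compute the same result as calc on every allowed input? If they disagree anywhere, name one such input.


Side by side, the visible changes include: comparison usage differs; and boolean connective usage differs.
Spot check at x=-4, y=6 — calc: u := 8 | t := 0 | ((5 * t) > abs(x)): false | u := -3 | v := 0 | iter i=0: | v := -28 | iter j=0: | v := -28 | iter j=1: | v := -26 | iter j=2: | v := -22 | iter i=1: | v := -50 | iter j=0: | v := -50 | iter j=1: | v := -48 | iter j=2: | v := -44 | v := 18 | result 0. calc_v2: u := 8 | t := 0 | (!(abs(x) >= (5 * t))): false | u := -3 | v := 0 | iter i=0: | v := -28 | iter j=0: | v := -28 | iter j=1: | v := -26 | iter j=2: | v := -22 | iter i=1: | v := -50 | iter j=0: | v := -50 | iter j=1: | v := -48 | iter j=2: | v := -44 | v := 18 | result 0. Both give 0.
Every one of the 32 inputs gives matching results.
verdict: equivalent


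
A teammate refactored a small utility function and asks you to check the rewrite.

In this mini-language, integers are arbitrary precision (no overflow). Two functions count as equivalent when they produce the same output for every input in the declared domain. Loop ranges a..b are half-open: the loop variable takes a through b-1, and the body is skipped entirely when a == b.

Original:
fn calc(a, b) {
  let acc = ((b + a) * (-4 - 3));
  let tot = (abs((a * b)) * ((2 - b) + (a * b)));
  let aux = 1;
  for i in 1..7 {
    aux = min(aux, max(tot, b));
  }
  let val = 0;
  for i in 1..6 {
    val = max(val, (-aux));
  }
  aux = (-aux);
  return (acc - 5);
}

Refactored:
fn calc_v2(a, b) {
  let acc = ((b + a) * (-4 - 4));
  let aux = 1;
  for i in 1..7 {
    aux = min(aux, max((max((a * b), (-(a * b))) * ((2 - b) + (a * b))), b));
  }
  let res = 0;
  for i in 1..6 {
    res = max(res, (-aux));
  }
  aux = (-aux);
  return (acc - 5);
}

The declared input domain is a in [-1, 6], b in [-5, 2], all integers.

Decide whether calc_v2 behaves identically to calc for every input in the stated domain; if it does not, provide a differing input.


There is a counterexample at a=-1, b=-5: 37 on one side, 43 on the other.
calc: acc becomes 42; next tot becomes 60; next aux becomes 1; next at i=1:; next aux becomes 1; next at i=2:; next aux becomes 1; next at i=3:; next aux becomes 1; next at i=4:; next aux becomes 1; next at i=5:; next aux becomes 1; next at i=6:; next aux becomes 1; next val becomes 0; next at i=1:; next val becomes 0; next at i=2:; next val becomes 0; next at i=3:; next val becomes 0; next at i=4:; next val becomes 0; next at i=5:; next val becomes 0; next aux becomes -1; next final value 37
calc_v2: acc becomes 48; next aux becomes 1; next at i=1:; next aux becomes 1; next at i=2:; next aux becomes 1; next at i=3:; next aux becomes 1; next at i=4:; next aux becomes 1; next at i=5:; next aux becomes 1; next at i=6:; next aux becomes 1; next res becomes 0; next at i=1:; next res becomes 0; next at i=2:; next res becomes 0; next at i=3:; next res becomes 0; next at i=4:; next res becomes 0; next at i=5:; next res becomes 0; next aux becomes -1; next final value 43
verdict: not equivalent; witness: a=-1, b=-5


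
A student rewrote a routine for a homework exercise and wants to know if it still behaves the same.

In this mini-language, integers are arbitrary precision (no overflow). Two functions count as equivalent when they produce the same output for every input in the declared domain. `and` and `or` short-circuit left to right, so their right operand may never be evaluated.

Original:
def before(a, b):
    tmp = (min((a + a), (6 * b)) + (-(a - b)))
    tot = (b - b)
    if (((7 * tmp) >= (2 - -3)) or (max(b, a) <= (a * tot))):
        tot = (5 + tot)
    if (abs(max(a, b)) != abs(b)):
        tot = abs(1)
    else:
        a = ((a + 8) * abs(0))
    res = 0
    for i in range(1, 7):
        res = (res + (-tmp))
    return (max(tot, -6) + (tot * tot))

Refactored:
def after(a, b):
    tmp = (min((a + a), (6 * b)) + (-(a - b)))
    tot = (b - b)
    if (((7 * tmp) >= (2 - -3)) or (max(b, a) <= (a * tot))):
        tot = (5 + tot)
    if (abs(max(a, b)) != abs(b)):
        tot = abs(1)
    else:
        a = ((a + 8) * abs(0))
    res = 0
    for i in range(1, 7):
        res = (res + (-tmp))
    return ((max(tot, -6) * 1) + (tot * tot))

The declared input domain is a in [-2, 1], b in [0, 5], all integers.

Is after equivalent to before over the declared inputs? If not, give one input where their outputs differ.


Although arithmetic usage differs, constant usage differs, 24/24 inputs agree.
verdict: equivalent


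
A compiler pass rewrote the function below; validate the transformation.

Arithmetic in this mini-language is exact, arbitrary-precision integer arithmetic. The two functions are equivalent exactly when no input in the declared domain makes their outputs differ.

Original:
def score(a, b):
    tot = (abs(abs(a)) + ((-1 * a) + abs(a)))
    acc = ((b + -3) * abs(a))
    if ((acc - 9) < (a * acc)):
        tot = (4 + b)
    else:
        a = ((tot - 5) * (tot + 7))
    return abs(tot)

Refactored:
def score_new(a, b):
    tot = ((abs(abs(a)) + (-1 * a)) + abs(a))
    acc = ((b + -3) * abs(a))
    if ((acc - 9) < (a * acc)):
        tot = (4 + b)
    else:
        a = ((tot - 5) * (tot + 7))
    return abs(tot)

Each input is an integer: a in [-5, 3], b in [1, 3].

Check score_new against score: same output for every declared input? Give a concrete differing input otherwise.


Behavior is preserved: although same computation, different form, the outputs never diverge.
One worked example (a=2, b=2) — score: tot = 2; acc = -2; ((acc - 9) < (a * acc)) -> true; tot = 6; return 6; score_new: tot = 2; acc = -2; ((acc - 9) < (a * acc)) -> true; tot = 6; return 6; agreement on 6.
An exhaustive pass over the 27 declared inputs shows identical outputs.
verdict: equivalent


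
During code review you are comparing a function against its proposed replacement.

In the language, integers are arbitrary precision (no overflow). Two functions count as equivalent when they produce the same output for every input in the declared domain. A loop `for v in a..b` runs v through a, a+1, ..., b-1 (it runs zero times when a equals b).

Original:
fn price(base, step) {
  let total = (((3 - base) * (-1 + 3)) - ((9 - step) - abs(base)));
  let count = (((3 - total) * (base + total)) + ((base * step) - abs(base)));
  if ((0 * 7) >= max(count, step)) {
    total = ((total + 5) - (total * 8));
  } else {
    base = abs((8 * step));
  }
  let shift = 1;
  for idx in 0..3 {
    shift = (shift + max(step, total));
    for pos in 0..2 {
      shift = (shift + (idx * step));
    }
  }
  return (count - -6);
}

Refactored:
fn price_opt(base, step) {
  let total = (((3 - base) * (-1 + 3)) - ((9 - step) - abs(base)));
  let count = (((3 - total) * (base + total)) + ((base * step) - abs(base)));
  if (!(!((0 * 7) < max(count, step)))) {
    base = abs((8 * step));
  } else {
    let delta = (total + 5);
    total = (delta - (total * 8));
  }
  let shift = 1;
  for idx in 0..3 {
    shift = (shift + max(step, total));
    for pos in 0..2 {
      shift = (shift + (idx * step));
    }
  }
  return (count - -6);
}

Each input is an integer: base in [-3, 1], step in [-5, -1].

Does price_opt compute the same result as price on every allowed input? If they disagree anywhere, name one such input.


Comparing the listings, the differences include: statement counts differ; also comparison usage differs; also local variable names differ; also boolean connective usage differs.
Tracing base=1, step=-5: price: total becomes -9; next count becomes -102; next ((0 * 7) >= max(count, step)) evaluates to true; next total becomes 68; next shift becomes 1; next at idx=0:; next shift becomes 69; next at pos=0:; next shift becomes 69; next at pos=1:; next shift becomes 69; next at idx=1:; next shift becomes 137; next at pos=0:; next shift becomes 132; next at pos=1:; next shift becomes 127; next at idx=2:; next shift becomes 195; next at pos=0:; next shift becomes 185; next at pos=1:; next shift becomes 175; next final value -96 | price_opt: total becomes -9; next count becomes -102; next (!(!((0 * 7) < max(count, step)))) evaluates to false; next delta becomes -4; next total becomes 68; next shift becomes 1; next at idx=0:; next shift becomes 69; next at pos=0:; next shift becomes 69; next at pos=1:; next shift becomes 69; next at idx=1:; next shift becomes 137; next at pos=0:; next shift becomes 132; next at pos=1:; next shift becomes 127; next at idx=2:; next shift becomes 195; next at pos=0:; next shift becomes 185; next at pos=1:; next shift becomes 175; next final value -96 — matching result -96.
Sweeping the whole domain (25 inputs) finds no disagreement.
verdict: equivalent


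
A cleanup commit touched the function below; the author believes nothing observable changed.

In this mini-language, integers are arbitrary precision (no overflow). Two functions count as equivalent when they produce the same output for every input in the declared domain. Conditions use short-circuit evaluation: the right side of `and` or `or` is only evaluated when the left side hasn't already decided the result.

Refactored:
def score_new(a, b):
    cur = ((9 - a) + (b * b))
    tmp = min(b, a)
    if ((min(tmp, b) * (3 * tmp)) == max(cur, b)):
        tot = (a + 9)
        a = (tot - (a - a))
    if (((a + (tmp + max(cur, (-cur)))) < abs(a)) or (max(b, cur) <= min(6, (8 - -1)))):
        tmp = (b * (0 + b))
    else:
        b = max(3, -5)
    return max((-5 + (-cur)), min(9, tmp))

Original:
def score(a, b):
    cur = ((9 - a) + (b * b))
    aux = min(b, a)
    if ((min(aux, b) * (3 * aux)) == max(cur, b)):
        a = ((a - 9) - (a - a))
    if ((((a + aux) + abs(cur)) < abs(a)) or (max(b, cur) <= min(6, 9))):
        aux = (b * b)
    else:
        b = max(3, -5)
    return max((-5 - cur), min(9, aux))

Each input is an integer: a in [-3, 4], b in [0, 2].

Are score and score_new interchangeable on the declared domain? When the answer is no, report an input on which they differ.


These are not equivalent — on a=-2, b=1 the outputs split (1 vs -2).
score: cur=12, then aux=-2, then ((min(aux, b) * (3 * aux)) == max(cur, b)) is true, then a=-11, then ((((a + aux) + abs(cur)) < abs(a)) or (max(b, cur) <= min(6, 9))) is true, then aux=1, then returns 1
score_new: cur=12, then tmp=-2, then ((min(tmp, b) * (3 * tmp)) == max(cur, b)) is true, then tot=7, then a=7, then (((a + (tmp + max(cur, (-cur)))) < abs(a)) or (max(b, cur) <= min(6, (8 - -1)))) is false, then b=3, then returns -2
verdict: not equivalent; witness: a=-2, b=1


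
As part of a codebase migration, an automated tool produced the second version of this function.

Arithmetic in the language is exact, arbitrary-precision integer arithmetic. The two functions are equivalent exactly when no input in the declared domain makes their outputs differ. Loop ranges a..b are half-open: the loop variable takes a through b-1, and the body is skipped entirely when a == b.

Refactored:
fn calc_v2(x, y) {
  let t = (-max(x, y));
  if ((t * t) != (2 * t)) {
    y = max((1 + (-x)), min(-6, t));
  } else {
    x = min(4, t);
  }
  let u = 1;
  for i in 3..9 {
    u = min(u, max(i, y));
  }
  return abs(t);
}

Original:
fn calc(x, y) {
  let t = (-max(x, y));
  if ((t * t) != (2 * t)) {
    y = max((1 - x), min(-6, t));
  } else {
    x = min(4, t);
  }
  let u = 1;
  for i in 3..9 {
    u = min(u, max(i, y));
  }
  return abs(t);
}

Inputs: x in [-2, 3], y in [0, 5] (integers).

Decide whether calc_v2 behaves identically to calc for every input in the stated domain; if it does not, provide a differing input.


Reading the diff, among the changes: arithmetic usage differs.
As a probe, take x=1, y=3: calc runs t := -3 | ((t * t) != (2 * t)): true | y := 0 | u := 1 | iter i=3: | u := 1 | iter i=4: | u := 1 | iter i=5: | u := 1 | iter i=6: | u := 1 | iter i=7: | u := 1 | iter i=8: | u := 1 | result 3; calc_v2 runs t := -3 | ((t * t) != (2 * t)): true | y := 0 | u := 1 | iter i=3: | u := 1 | iter i=4: | u := 1 | iter i=5: | u := 1 | iter i=6: | u := 1 | iter i=7: | u := 1 | iter i=8: | u := 1 | result 3; both end at 3.
An exhaustive pass over the 36 declared inputs shows identical outputs.
verdict: equivalent


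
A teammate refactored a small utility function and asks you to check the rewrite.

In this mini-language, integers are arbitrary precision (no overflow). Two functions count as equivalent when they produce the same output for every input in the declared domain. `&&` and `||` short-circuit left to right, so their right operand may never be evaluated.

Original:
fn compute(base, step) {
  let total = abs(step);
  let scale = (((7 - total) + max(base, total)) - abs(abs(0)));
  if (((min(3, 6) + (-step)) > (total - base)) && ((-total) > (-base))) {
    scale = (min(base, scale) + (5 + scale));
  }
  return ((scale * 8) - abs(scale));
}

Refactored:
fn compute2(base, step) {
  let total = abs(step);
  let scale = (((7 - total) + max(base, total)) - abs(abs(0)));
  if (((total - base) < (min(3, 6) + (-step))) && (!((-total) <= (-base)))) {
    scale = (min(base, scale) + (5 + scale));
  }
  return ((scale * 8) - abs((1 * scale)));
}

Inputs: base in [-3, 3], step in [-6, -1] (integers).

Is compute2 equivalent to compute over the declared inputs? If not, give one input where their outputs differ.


Behavior is preserved: although comparison usage differs, plus boolean connective usage differs, plus arithmetic usage differs, plus constant usage differs, the outputs never diverge.
Tracing base=3, step=-1: compute: total=1, then scale=9, then (((min(3, 6) + (-step)) > (total - base)) && ((-total) > (-base))) is true, then scale=17, then returns 119 | compute2: total=1, then scale=9, then (((total - base) < (min(3, 6) + (-step))) && (!((-total) <= (-base)))) is true, then scale=17, then returns 119 — matching result 119.
Sweeping the whole domain (42 inputs) finds no disagreement.
verdict: equivalent


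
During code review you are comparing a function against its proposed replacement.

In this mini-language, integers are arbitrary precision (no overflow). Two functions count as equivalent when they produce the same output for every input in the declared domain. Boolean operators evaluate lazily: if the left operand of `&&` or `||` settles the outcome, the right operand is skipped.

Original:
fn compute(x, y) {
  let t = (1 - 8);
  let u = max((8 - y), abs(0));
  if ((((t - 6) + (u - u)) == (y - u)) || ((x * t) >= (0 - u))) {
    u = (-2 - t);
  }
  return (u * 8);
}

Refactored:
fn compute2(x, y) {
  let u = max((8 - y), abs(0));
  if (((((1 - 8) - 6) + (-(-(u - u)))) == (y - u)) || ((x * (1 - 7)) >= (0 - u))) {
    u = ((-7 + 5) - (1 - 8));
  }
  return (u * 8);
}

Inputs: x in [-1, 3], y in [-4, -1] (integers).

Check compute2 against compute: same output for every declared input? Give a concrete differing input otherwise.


Evaluate both at x=2, y=-4.
compute: t becomes -7; next u becomes 12; next ((((t - 6) + (u - u)) == (y - u)) || ((x * t) >= (0 - u))) evaluates to false; next final value 96
compute2: u becomes 12; next (((((1 - 8) - 6) + (-(-(u - u)))) == (y - u)) || ((x * (1 - 7)) >= (0 - u))) evaluates to true; next u becomes 5; next final value 40
96 against 40: the behavior changed.
verdict: not equivalent; witness: x=2, y=-4


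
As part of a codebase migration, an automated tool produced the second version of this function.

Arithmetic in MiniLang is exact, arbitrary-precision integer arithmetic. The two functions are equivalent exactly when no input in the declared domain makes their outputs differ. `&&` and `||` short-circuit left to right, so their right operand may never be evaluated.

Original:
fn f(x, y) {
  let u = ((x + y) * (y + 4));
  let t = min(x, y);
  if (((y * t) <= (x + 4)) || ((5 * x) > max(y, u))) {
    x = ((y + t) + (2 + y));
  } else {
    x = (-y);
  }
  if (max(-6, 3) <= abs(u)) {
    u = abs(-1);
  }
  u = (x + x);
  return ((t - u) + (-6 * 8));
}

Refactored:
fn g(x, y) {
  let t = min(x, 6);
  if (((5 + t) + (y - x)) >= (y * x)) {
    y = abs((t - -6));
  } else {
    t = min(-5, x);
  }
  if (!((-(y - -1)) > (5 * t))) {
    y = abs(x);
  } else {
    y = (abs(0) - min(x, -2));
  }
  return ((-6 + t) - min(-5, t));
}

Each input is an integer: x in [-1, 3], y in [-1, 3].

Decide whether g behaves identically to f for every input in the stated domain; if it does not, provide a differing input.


Run the pair on x=-1, y=-1.
f: u becomes -6; next t becomes -1; next (((y * t) <= (x + 4)) || ((5 * x) > max(y, u))) evaluates to true; next x becomes -1; next (max(-6, 3) <= abs(u)) evaluates to true; next u becomes 1; next u becomes -2; next final value -47
g: t becomes -1; next (((5 + t) + (y - x)) >= (y * x)) evaluates to true; next y becomes 5; next (!((-(y - -1)) > (5 * t))) evaluates to true; next y becomes 1; next final value -2
-47 against -2: the behavior changed.
verdict: not equivalent; witness: x=-1, y=-1


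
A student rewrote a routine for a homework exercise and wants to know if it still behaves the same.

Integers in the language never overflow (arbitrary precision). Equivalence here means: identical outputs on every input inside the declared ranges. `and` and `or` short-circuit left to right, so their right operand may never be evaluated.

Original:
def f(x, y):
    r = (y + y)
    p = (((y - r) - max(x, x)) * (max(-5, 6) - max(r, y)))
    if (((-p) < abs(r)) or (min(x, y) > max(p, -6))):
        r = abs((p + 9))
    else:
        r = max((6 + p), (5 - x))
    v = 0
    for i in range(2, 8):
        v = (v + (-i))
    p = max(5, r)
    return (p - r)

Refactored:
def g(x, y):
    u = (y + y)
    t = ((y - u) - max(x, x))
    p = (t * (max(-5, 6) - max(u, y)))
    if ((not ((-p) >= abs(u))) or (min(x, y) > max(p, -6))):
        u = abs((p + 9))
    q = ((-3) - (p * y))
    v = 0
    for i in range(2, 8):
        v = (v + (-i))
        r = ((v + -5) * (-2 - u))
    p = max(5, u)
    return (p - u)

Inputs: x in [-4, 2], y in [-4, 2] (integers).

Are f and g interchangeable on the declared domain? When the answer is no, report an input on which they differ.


Take x=0, y=0.
f: r = 0; p = 0; (((-p) < abs(r)) or (min(x, y) > max(p, -6))) -> false; r = 6; v = 0; [i=2]; v = -2; [i=3]; v = -5; [i=4]; v = -9; [i=5]; v = -14; [i=6]; v = -20; [i=7]; v = -27; p = 6; return 0
g: u = 0; t = 0; p = 0; ((not ((-p) >= abs(u))) or (min(x, y) > max(p, -6))) -> false; q = -3; v = 0; [i=2]; v = -2; r = 14; [i=3]; v = -5; r = 20; [i=4]; v = -9; r = 28; [i=5]; v = -14; r = 38; [i=6]; v = -20; r = 50; [i=7]; v = -27; r = 64; p = 5; return 5
0 != 5, so the rewrite changes behavior.
verdict: not equivalent; witness: x=0, y=0


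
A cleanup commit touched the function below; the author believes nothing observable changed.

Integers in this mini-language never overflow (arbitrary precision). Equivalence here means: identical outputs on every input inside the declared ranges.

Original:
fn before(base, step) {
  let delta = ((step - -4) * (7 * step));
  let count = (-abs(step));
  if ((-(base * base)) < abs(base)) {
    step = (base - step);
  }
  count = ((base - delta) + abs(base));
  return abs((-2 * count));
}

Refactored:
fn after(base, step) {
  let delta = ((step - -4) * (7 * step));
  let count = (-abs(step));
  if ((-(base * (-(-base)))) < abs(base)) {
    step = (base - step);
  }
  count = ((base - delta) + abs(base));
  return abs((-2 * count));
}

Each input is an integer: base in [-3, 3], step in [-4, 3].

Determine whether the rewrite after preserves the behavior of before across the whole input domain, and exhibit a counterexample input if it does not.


Side by side, the visible changes include: same computation, different form.
Tracing base=-3, step=-4: before: delta=0, then count=-4, then ((-(base * base)) < abs(base)) is true, then step=1, then count=0, then returns 0 | after: delta=0, then count=-4, then ((-(base * (-(-base)))) < abs(base)) is true, then step=1, then count=0, then returns 0 — matching result 0.
An exhaustive pass over the 56 declared inputs shows identical outputs.
verdict: equivalent


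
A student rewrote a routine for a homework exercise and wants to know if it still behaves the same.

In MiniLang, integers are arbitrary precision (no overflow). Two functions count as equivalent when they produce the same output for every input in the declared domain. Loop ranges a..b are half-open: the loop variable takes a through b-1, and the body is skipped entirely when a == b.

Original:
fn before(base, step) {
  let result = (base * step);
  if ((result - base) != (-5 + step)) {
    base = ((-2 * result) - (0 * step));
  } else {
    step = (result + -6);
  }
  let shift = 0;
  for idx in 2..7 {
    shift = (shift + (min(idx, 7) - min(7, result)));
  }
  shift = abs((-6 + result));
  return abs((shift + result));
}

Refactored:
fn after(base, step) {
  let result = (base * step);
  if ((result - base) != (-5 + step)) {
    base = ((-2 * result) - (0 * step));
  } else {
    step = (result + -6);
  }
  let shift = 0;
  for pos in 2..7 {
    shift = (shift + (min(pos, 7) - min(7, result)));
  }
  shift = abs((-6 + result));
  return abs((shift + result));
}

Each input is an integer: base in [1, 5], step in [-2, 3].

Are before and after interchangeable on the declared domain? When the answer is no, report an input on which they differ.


Equivalent — the differences include local variable names differ, yet no declared input distinguishes the two.
One worked example (base=5, step=3) — before: result=15, then ((result - base) != (-5 + step)) is true, then base=-30, then shift=0, then (idx=2), then shift=-5, then (idx=3), then shift=-9, then (idx=4), then shift=-12, then (idx=5), then shift=-14, then (idx=6), then shift=-15, then shift=9, then returns 24; after: result=15, then ((result - base) != (-5 + step)) is true, then base=-30, then shift=0, then (pos=2), then shift=-5, then (pos=3), then shift=-9, then (pos=4), then shift=-12, then (pos=5), then shift=-14, then (pos=6), then shift=-15, then shift=9, then returns 24; agreement on 24.
Checked all 30 inputs in the declared domain: the outputs agree on every one.
verdict: equivalent


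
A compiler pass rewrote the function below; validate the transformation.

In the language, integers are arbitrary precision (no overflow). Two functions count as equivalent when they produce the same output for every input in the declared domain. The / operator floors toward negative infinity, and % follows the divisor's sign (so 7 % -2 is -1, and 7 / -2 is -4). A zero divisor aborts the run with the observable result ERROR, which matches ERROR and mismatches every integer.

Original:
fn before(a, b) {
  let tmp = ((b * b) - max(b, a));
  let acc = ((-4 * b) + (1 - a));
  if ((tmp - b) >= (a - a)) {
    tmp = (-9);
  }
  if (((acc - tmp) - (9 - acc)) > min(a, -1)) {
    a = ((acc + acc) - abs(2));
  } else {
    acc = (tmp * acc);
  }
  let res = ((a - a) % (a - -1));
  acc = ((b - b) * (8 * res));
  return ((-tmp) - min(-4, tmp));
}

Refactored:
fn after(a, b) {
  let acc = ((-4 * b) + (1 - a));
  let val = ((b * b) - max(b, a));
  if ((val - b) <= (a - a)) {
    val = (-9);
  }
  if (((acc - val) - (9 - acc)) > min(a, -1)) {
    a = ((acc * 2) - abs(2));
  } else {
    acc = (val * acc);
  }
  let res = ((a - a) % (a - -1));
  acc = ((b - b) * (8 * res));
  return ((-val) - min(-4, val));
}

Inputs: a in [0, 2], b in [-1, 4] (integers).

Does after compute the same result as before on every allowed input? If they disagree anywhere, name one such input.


There is a counterexample at a=0, b=-1: 18 on one side, 3 on the other.
before: tmp = 1; acc = 5; ((tmp - b) >= (a - a)) -> true; tmp = -9; (((acc - tmp) - (9 - acc)) > min(a, -1)) -> true; a = 8; res = 0; acc = 0; return 18
after: acc = 5; val = 1; ((val - b) <= (a - a)) -> false; (((acc - val) - (9 - acc)) > min(a, -1)) -> true; a = 8; res = 0; acc = 0; return 3
verdict: not equivalent; witness: a=0, b=-1


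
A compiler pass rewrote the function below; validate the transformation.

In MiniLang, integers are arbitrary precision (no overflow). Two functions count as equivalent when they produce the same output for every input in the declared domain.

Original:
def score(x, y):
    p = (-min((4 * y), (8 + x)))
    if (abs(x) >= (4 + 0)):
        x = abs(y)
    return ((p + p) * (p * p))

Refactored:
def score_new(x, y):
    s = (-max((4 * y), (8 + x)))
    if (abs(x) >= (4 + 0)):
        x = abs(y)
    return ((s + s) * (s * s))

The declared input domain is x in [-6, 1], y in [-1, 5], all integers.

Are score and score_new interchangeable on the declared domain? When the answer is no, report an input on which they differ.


Input x=-6, y=-1: 128 from score versus -16 from score_new.
verdict: not equivalent; witness: x=-6, y=-1


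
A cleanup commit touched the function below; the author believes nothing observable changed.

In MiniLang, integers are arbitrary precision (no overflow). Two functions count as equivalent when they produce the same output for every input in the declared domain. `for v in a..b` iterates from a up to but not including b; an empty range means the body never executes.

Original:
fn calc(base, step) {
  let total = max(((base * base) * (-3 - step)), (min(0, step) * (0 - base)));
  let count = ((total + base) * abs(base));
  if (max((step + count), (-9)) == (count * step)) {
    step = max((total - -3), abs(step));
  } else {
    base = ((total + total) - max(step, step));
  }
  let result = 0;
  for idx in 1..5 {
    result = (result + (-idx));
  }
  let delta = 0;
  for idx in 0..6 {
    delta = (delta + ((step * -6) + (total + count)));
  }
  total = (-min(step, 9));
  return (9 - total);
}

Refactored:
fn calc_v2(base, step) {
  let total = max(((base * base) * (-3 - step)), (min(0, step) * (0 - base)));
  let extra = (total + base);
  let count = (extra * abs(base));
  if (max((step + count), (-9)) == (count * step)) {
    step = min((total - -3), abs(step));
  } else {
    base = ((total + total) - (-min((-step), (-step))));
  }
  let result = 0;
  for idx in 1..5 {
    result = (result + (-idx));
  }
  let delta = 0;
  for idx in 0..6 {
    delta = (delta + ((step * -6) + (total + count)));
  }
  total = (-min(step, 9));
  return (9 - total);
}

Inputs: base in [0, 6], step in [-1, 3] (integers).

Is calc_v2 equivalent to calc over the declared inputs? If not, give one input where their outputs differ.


There is a counterexample at base=0, step=0: 12 on one side, 9 on the other.
calc: total = 0; count = 0; (max((step + count), (-9)) == (count * step)) -> true; step = 3; result = 0; [idx=1]; result = -1; [idx=2]; result = -3; [idx=3]; result = -6; [idx=4]; result = -10; delta = 0; [idx=0]; delta = -18; [idx=1]; delta = -36; [idx=2]; delta = -54; [idx=3]; delta = -72; [idx=4]; delta = -90; [idx=5]; delta = -108; total = -3; return 12
calc_v2: total = 0; extra = 0; count = 0; (max((step + count), (-9)) == (count * step)) -> true; step = 0; result = 0; [idx=1]; result = -1; [idx=2]; result = -3; [idx=3]; result = -6; [idx=4]; result = -10; delta = 0; [idx=0]; delta = 0; [idx=1]; delta = 0; [idx=2]; delta = 0; [idx=3]; delta = 0; [idx=4]; delta = 0; [idx=5]; delta = 0; total = 0; return 9
verdict: not equivalent; witness: base=0, step=0


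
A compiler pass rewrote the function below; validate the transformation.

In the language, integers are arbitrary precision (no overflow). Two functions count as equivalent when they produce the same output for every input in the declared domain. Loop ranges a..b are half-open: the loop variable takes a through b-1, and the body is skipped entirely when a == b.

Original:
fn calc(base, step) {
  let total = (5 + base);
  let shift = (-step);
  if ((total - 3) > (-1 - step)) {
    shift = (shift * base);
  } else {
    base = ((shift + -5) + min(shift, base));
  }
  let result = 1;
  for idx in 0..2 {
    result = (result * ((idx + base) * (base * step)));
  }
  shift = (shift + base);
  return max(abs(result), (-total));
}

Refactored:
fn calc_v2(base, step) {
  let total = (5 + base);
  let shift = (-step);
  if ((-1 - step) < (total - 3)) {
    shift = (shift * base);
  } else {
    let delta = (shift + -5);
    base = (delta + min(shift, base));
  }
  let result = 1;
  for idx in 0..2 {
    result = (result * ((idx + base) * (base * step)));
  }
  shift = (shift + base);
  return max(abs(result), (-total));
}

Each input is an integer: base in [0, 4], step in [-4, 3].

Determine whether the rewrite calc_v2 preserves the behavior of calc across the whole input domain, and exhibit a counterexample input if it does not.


Equivalent — the differences include local variable names differ; and comparison usage differs; and statement counts differ, yet no declared input distinguishes the two.
Spot check at base=1, step=-1 — calc: total=6, then shift=1, then ((total - 3) > (-1 - step)) is true, then shift=1, then result=1, then (idx=0), then result=-1, then (idx=1), then result=2, then shift=2, then returns 2. calc_v2: total=6, then shift=1, then ((-1 - step) < (total - 3)) is true, then shift=1, then result=1, then (idx=0), then result=-1, then (idx=1), then result=2, then shift=2, then returns 2. Both give 2.
Across all 40 domain points the two functions coincide.
verdict: equivalent


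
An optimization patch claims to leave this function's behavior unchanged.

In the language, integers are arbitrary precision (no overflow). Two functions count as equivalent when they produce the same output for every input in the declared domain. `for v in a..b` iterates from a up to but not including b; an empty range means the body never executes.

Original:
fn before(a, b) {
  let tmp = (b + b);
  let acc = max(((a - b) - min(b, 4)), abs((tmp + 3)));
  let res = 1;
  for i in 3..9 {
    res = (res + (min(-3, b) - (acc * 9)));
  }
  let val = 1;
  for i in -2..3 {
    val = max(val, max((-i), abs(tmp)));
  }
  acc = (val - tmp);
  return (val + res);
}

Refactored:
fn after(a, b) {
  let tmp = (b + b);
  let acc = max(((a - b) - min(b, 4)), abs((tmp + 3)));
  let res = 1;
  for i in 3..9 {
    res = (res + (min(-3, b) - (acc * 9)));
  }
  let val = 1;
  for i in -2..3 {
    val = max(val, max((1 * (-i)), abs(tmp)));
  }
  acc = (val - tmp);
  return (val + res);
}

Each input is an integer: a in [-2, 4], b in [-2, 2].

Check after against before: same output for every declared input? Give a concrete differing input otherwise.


Behavior is preserved: although constant usage differs, plus arithmetic usage differs, the outputs never diverge.
As a probe, take a=0, b=2: before runs tmp=4, then acc=7, then res=1, then (i=3), then res=-65, then (i=4), then res=-131, then (i=5), then res=-197, then (i=6), then res=-263, then (i=7), then res=-329, then (i=8), then res=-395, then val=1, then (i=-2), then val=4, then (i=-1), then val=4, then (i=0), then val=4, then (i=1), then val=4, then (i=2), then val=4, then acc=0, then returns -391; after runs tmp=4, then acc=7, then res=1, then (i=3), then res=-65, then (i=4), then res=-131, then (i=5), then res=-197, then (i=6), then res=-263, then (i=7), then res=-329, then (i=8), then res=-395, then val=1, then (i=-2), then val=4, then (i=-1), then val=4, then (i=0), then val=4, then (i=1), then val=4, then (i=2), then val=4, then acc=0, then returns -391; both end at -391.
Checked all 35 inputs in the declared domain: the outputs agree on every one.
verdict: equivalent


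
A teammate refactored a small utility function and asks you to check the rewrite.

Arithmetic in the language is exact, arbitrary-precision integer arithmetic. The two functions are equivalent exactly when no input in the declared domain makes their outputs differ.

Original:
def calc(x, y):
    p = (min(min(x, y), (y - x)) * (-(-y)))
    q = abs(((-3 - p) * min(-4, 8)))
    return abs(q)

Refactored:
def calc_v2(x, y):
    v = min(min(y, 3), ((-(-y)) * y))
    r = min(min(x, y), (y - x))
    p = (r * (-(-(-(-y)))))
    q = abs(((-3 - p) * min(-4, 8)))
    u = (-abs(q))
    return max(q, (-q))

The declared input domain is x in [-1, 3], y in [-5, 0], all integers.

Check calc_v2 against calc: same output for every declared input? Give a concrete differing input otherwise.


Changes here: constant usage differs; and arithmetic usage differs; and min/max/abs usage differs; and local variable names differ; and statement counts differ; the full 30-point sweep finds no disagreement.
verdict: equivalent


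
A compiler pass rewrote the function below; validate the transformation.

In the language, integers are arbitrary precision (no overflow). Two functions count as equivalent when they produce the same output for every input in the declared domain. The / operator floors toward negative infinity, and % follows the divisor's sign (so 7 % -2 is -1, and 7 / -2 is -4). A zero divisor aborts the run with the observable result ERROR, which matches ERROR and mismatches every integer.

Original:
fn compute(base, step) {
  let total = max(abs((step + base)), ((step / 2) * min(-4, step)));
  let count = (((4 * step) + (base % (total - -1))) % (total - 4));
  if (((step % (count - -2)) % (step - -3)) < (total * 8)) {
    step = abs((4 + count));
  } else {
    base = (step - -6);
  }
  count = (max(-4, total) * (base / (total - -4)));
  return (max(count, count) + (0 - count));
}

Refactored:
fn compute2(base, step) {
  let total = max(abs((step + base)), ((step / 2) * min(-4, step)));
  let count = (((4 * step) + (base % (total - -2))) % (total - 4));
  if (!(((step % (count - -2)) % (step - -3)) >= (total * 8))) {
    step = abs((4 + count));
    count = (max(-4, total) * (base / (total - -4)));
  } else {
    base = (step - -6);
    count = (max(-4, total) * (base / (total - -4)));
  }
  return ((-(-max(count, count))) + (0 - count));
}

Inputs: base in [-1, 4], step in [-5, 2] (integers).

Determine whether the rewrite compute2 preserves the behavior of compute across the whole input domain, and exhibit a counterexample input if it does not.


At base=-1, step=0: compute gives ERROR, compute2 gives 0.
verdict: not equivalent; witness: base=-1, step=0


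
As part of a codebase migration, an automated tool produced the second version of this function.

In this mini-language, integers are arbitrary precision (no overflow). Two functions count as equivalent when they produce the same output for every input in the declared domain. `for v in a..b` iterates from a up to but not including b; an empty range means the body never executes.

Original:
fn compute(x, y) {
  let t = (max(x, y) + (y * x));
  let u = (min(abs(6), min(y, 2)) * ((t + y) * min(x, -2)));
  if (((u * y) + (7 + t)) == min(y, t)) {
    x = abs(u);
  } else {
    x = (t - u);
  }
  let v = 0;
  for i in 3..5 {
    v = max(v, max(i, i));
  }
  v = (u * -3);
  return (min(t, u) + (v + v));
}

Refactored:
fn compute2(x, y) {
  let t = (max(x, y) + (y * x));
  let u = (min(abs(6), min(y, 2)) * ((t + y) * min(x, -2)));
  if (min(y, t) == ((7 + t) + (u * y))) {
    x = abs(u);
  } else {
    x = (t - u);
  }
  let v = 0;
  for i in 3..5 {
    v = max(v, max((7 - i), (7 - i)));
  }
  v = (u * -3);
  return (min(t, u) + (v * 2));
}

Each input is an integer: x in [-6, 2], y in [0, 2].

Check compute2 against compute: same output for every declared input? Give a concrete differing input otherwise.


The two are interchangeable: arithmetic usage differs; and constant usage differs, and every declared input agrees.
Spot check at x=-4, y=1 — compute: t=-3, then u=8, then (((u * y) + (7 + t)) == min(y, t)) is false, then x=-11, then v=0, then (i=3), then v=3, then (i=4), then v=4, then v=-24, then returns -51. compute2: t=-3, then u=8, then (min(y, t) == ((7 + t) + (u * y))) is false, then x=-11, then v=0, then (i=3), then v=4, then (i=4), then v=4, then v=-24, then returns -51. Both give -51.
Sweeping the whole domain (27 inputs) finds no disagreement.
verdict: equivalent
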